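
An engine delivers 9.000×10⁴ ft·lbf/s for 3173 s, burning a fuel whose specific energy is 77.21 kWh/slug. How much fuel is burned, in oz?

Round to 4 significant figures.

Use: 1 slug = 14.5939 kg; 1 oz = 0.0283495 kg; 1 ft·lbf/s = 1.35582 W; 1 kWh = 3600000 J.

9.000×10⁴ ft·lbf/s → 122024 W
E = P × t = 122024 × 3173 = 3.87182×10⁸ J
77.21 kWh/slug → 1.9046×10⁷ J/kg
m = E / e_s = 3.87182×10⁸ / 1.9046×10⁷ = 20.3288 kg
In oz: 20.3288 / 0.0283495 = 717.078 oz

717.1 oz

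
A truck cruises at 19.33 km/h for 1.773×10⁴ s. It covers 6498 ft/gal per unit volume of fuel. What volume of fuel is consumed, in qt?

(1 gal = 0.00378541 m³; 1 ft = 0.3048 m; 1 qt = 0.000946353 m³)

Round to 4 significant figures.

19.33 km/h → 5.36944 m/s
d = v × t = 5.36944 × 17730 = 95200.2 m
6498 ft/gal → 523217 m/m³
V = d / (distance per unit fuel) = 95200.2 / 523217 = 0.181952 m³
In qt: 0.181952 / 0.000946353 = 192.267 qt

192.3 qt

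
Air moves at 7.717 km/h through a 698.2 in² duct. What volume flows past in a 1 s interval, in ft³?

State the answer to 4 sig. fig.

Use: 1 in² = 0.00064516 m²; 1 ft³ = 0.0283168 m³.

7.717 km/h × (1/3.6) → 2.14361 m/s
698.2 in² × 0.00064516 → 0.450451 m²
V = v × A × t = 2.14361 m/s × 0.450451 m² × 1 s = 0.965591 m³
0.965591 m³ ÷ (0.0283168 m³/ft³) = 34.0996 ft³

34.10 ft³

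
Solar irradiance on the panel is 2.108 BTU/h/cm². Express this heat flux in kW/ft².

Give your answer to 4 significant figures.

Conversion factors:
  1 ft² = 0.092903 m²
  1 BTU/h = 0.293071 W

0.5739 kW/ft²

2.108 BTU/h/cm² × 0.293071 W/BTU/h ÷ 0.0001 m²/cm² = 6177.94 W/m²
6177.94 W/m² ÷ 1000 W/kW × 0.092903 m²/ft² = 0.573949 kW/ft²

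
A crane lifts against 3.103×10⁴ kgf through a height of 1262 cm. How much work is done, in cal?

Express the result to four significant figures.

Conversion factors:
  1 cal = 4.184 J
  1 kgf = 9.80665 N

3.103×10⁴ kgf × 9.80665 = 304300 N
1262 cm × 0.01 = 12.62 m
W = F × d = 304300 N × 12.62 m = 3.84027×10⁶ J
3.84027×10⁶ J ÷ (4.184 J/cal) = 917847 cal

9.178×10⁵ cal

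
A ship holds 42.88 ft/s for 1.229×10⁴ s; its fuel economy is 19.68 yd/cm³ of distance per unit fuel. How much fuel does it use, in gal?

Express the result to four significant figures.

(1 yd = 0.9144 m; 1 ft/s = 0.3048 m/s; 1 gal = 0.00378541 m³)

42.88 ft/s → 13.0698 m/s
d = v × t = 13.0698 × 12290 = 160628 m
19.68 yd/cm³ → 1.79954×10⁷ m/m³
V = d / (distance per unit fuel) = 160628 / 1.79954×10⁷ = 0.00892606 m³
In gal: 0.00892606 / 0.00378541 = 2.35802 gal

2.358 gal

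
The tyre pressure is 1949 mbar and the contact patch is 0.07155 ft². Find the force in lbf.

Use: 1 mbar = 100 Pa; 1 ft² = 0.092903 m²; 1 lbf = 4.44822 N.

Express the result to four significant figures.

291.2 lbf

1949 mbar × 100 → 194900 Pa
0.07155 ft² × 0.092903 → 0.00664721 m²
F = P × A = 194900 Pa × 0.00664721 m² = 1295.54 N
1295.54 N ÷ (4.44822 N/lbf) = 291.249 lbf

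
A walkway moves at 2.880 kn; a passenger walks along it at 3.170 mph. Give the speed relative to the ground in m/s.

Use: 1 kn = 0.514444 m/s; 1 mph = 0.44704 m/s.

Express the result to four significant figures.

2.880 kn × 0.514444 = 1.4816 m/s
3.170 mph × 0.44704 = 1.41712 m/s
Sum: 1.4816 + 1.41712 = 2.89872 m/s

2.899 m/s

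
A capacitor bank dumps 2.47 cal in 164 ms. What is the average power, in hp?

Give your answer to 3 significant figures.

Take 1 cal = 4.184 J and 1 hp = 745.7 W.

0.0845 hp

2.47 cal × 4.184 = 10.3345 J
164 ms × 0.001 = 0.164 s
P = E / t = 10.3345 J / 0.164 s = 63.0152 W
63.0152 W ÷ (745.7 W/hp) = 0.0845048 hp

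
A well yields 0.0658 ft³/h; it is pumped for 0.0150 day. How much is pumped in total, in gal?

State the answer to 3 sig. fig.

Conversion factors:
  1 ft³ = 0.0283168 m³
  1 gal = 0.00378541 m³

0.0658 ft³/h → 5.17568×10⁻⁷ m³/s
0.0150 day → 1296 s
V = Q × t = 5.17568×10⁻⁷ × 1296 = 6.70768×10⁻⁴ m³
In gal: 6.70768×10⁻⁴ / 0.00378541 = 0.177198 gal

0.177 gal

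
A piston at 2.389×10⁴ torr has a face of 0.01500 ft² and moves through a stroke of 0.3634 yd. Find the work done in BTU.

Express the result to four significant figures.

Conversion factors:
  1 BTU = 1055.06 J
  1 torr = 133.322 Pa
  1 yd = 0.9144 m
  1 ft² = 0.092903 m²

1.398 BTU

2.389×10⁴ torr → 3.18506×10⁶ Pa
0.01500 ft² → 0.00139354 m²
F = P × A = 3.18506×10⁶ × 0.00139354 = 4438.51 N
0.3634 yd → 0.332293 m
W = F × d = 4438.51 × 0.332293 = 1474.89 J
In BTU: 1474.89 / 1055.06 = 1.39792 BTU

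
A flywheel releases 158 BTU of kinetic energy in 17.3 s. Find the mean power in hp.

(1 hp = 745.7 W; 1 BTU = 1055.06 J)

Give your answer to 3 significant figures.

12.9 hp

158 BTU × 1055.06 → 166699 J
P = E / t = 166699 J / 17.3 s = 9635.78 W
9635.78 W ÷ (745.7 W/hp) = 12.9218 hp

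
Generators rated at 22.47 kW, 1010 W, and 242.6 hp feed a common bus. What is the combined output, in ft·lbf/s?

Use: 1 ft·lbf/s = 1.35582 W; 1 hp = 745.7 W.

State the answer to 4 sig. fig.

22.47 kW × 1000 → 22470 W
1010 W (already W)
242.6 hp × 745.7 → 180907 W
Combined: 22470 + 1010 + 180907 = 204387 W
In ft·lbf/s: 204387 / 1.35582 = 150748 ft·lbf/s

1.507×10⁵ ft·lbf/s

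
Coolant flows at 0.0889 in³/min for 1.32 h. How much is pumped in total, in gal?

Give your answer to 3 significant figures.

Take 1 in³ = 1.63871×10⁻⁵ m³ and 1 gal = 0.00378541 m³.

0.0889 in³/min → 2.42802×10⁻⁸ m³/s
1.32 h → 4752 s
V = Q × t = 2.42802×10⁻⁸ × 4752 = 1.1538×10⁻⁴ m³
In gal: 1.1538×10⁻⁴ / 0.00378541 = 0.0304802 gal

0.0305 gal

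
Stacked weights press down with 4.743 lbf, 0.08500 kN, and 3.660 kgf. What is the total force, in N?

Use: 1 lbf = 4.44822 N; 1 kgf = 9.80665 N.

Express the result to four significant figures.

142.0 N

4.743 lbf × 4.44822 = 21.0979 N
0.08500 kN × 1000 = 85 N
3.660 kgf × 9.80665 = 35.8923 N
Combined: 21.0979 + 85 + 35.8923 = 141.99 N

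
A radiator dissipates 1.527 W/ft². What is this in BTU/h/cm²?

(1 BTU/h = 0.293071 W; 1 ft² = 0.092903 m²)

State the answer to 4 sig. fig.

1.527 W/ft² ÷ 0.092903 m²/ft² = 16.4365 W/m²
16.4365 W/m² ÷ 0.293071 W/BTU/h × 0.0001 m²/cm² = 0.00560837 BTU/h/cm²

0.005608 BTU/h/cm²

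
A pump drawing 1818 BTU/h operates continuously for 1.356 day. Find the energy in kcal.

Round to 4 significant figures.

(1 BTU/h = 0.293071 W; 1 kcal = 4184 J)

1818 BTU/h × 0.293071 → 532.803 W
1.356 day × 86400 → 117158 s
E = P × t = 532.803 W × 117158 s = 6.24221×10⁷ J
6.24221×10⁷ J ÷ (4184 J/kcal) = 14919.2 kcal

1.492×10⁴ kcal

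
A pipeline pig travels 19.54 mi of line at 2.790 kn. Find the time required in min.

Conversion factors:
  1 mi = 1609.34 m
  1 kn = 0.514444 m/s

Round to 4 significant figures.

19.54 mi × 1609.34 = 31446.5 m
2.790 kn × 0.514444 = 1.4353 m/s
t = d / v = 31446.5 m / 1.4353 m/s = 21909.4 s
21909.4 s ÷ (60 s/min) = 365.157 min

365.2 min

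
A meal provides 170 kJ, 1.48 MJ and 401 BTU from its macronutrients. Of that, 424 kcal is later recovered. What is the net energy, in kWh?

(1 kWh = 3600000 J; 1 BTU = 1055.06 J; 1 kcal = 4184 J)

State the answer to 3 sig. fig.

0.0831 kWh

170 kJ × 1000 = 170000 J
1.48 MJ × 1000000 = 1.48×10⁶ J
401 BTU × 1055.06 = 423079 J
424 kcal × 4184 = 1.77402×10⁶ J
Net: 170000 + 1.48×10⁶ + 423079 − 1.77402×10⁶ = 299059 J
In kWh: 299059 / 3600000 = 0.0830719 kWh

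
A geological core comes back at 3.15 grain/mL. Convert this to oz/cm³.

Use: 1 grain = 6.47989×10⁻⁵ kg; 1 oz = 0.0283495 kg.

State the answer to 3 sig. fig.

0.00720 oz/cm³

3.15 grain/mL × 6.47989×10⁻⁵ kg/grain ÷ 10⁻⁶ m³/mL = 204.117 kg/m³
204.117 kg/m³ ÷ 0.0283495 kg/oz × 10⁻⁶ m³/cm³ = 0.00720002 oz/cm³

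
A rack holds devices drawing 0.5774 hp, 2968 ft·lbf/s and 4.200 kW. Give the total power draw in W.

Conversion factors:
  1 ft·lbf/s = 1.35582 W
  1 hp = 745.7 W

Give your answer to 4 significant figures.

8655 W

0.5774 hp × 745.7 = 430.567 W
2968 ft·lbf/s × 1.35582 = 4024.07 W
4.200 kW × 1000 = 4200 W
Combined: 430.567 + 4024.07 + 4200 = 8654.64 W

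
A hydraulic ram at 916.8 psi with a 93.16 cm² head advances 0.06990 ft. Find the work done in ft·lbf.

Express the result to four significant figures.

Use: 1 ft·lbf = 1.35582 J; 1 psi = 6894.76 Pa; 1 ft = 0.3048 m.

925.4 ft·lbf

916.8 psi → 6.32112×10⁶ Pa
93.16 cm² → 0.009316 m²
F = P × A = 6.32112×10⁶ × 0.009316 = 58887.6 N
0.06990 ft → 0.0213055 m
W = F × d = 58887.6 × 0.0213055 = 1254.63 J
In ft·lbf: 1254.63 / 1.35582 = 925.366 ft·lbf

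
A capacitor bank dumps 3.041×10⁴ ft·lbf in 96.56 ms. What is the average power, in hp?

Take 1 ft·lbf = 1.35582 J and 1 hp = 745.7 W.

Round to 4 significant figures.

3.041×10⁴ ft·lbf × 1.35582 = 41230.5 J
96.56 ms × 0.001 = 0.09656 s
P = E / t = 41230.5 J / 0.09656 s = 426994 W
426994 W ÷ (745.7 W/hp) = 572.608 hp

572.6 hp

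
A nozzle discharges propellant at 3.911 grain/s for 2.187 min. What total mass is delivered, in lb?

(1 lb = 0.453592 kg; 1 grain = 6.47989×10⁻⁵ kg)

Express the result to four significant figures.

3.911 grain/s → 2.53428×10⁻⁴ kg/s
2.187 min → 131.22 s
m = ṁ × t = 2.53428×10⁻⁴ × 131.22 = 0.0332548 kg
In lb: 0.0332548 / 0.453592 = 0.0733143 lb

0.07331 lb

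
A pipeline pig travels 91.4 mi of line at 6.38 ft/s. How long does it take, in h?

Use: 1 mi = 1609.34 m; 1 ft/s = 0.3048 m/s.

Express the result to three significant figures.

91.4 mi × 1609.34 → 147094 m
6.38 ft/s × 0.3048 → 1.94462 m/s
t = d / v = 147094 m / 1.94462 m/s = 75641.5 s
75641.5 s ÷ (3600 s/h) = 21.0115 h

21.0 h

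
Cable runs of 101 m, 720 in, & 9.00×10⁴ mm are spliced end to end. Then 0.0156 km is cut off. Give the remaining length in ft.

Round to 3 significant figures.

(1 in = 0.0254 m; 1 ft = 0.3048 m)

635 ft

101 m (already m)
720 in × 0.0254 = 18.288 m
9.00×10⁴ mm × 0.001 = 90 m
0.0156 km × 1000 = 15.6 m
Net: 101 + 18.288 + 90 − 15.6 = 193.688 m
In ft: 193.688 / 0.3048 = 635.459 ft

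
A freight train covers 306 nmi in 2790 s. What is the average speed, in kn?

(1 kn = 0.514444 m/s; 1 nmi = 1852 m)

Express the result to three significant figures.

395 kn

306 nmi × 1852 → 566712 m
v = d / t = 566712 m / 2790 s = 203.123 m/s
203.123 m/s ÷ (0.514444 m/s/kn) = 394.84 kn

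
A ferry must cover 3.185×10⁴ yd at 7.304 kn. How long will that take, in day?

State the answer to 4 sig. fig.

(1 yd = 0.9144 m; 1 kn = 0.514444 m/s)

3.185×10⁴ yd × 0.9144 → 29123.6 m
7.304 kn × 0.514444 → 3.7575 m/s
t = d / v = 29123.6 m / 3.7575 m/s = 7750.79 s
7750.79 s ÷ (86400 s/day) = 0.0897082 day

0.08971 day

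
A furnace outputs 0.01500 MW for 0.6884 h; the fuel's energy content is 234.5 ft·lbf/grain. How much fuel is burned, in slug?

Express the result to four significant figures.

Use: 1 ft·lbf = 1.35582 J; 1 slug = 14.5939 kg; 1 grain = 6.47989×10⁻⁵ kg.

0.01500 MW → 15000 W
0.6884 h → 2478.24 s
E = P × t = 15000 × 2478.24 = 3.71736×10⁷ J
234.5 ft·lbf/grain → 4.90656×10⁶ J/kg
m = E / e_s = 3.71736×10⁷ / 4.90656×10⁶ = 7.57631 kg
In slug: 7.57631 / 14.5939 = 0.519142 slug

0.5191 slug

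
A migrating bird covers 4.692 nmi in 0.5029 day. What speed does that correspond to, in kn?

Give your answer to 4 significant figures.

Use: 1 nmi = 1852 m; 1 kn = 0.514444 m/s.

4.692 nmi × 1852 = 8689.58 m
0.5029 day × 86400 = 43450.6 s
v = d / t = 8689.58 m / 43450.6 s = 0.199988 m/s
0.199988 m/s ÷ (0.514444 m/s/kn) = 0.388746 kn

0.3887 kn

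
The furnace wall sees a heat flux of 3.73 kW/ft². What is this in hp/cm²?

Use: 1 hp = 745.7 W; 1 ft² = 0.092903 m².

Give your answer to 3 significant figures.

0.00538 hp/cm²

3.73 kW/ft² × 1000 W/kW ÷ 0.092903 m²/ft² = 40149.4 W/m²
40149.4 W/m² ÷ 745.7 W/hp × 0.0001 m²/cm² = 0.00538412 hp/cm²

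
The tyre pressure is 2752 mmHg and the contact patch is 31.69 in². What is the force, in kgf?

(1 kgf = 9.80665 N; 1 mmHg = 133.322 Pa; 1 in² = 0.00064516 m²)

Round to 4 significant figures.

764.9 kgf

2752 mmHg × 133.322 = 366902 Pa
31.69 in² × 0.00064516 = 0.0204451 m²
F = P × A = 366902 Pa × 0.0204451 m² = 7501.35 N
7501.35 N ÷ (9.80665 N/kgf) = 764.925 kgf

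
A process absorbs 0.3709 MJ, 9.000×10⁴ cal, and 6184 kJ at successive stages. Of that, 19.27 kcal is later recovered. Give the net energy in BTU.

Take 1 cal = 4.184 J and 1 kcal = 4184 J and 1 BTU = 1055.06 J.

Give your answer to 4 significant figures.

0.3709 MJ × 1000000 = 370900 J
9.000×10⁴ cal × 4.184 = 376560 J
6184 kJ × 1000 = 6.184×10⁶ J
19.27 kcal × 4184 = 80625.7 J
Result: 370900 + 376560 + 6.184×10⁶ − 80625.7 = 6.85083×10⁶ J
In BTU: 6.85083×10⁶ / 1055.06 = 6493.31 BTU

6493 BTU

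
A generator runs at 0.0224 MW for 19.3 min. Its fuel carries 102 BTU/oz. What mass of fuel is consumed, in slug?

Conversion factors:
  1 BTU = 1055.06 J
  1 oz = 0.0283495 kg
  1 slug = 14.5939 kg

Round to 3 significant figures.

0.468 slug

0.0224 MW → 22400 W
19.3 min → 1158 s
E = P × t = 22400 × 1158 = 2.59392×10⁷ J
102 BTU/oz → 3.79605×10⁶ J/kg
m = E / e_s = 2.59392×10⁷ / 3.79605×10⁶ = 6.83321 kg
In slug: 6.83321 / 14.5939 = 0.468224 slug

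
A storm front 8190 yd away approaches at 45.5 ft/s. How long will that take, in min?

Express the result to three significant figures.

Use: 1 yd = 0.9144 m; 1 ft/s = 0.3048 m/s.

8190 yd × 0.9144 = 7488.94 m
45.5 ft/s × 0.3048 = 13.8684 m/s
t = d / v = 7488.94 m / 13.8684 m/s = 540 s
540 s ÷ (60 s/min) = 9 min

9.00 min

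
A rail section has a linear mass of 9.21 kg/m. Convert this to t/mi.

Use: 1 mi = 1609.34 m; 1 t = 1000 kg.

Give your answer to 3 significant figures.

14.8 t/mi

9.21 kg/m is already 9.21 kg/m
9.21 kg/m ÷ 1000 kg/t × 1609.34 m/mi = 14.822 t/mi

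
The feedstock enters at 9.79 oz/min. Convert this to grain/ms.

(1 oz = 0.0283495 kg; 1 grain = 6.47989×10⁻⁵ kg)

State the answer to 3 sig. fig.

9.79 oz/min × 0.0283495 kg/oz ÷ 60 s/min = 0.00462569 kg/s
0.00462569 kg/s ÷ 6.47989×10⁻⁵ kg/grain × 0.001 s/ms = 0.0713853 grain/ms

0.0714 grain/ms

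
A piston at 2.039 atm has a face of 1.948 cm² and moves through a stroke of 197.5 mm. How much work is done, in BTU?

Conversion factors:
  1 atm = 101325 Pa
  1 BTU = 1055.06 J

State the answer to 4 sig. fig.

2.039 atm → 206602 Pa
1.948 cm² → 1.948×10⁻⁴ m²
F = P × A = 206602 × 1.948×10⁻⁴ = 40.2461 N
197.5 mm → 0.1975 m
W = F × d = 40.2461 × 0.1975 = 7.9486 J
In BTU: 7.9486 / 1055.06 = 0.00753379 BTU

0.007534 BTU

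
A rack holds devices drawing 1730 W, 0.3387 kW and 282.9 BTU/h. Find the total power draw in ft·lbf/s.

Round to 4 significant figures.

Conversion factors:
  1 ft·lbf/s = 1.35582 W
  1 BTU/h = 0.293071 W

1730 W (already W)
0.3387 kW × 1000 → 338.7 W
282.9 BTU/h × 0.293071 → 82.9098 W
Total: 1730 + 338.7 + 82.9098 = 2151.61 W
In ft·lbf/s: 2151.61 / 1.35582 = 1586.94 ft·lbf/s

1587 ft·lbf/s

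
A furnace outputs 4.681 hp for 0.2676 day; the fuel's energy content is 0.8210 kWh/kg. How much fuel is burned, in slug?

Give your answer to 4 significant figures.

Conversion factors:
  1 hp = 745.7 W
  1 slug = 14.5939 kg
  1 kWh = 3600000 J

4.681 hp → 3490.62 W
0.2676 day → 23120.6 s
E = P × t = 3490.62 × 23120.6 = 8.07052×10⁷ J
0.8210 kWh/kg → 2.9556×10⁶ J/kg
m = E / e_s = 8.07052×10⁷ / 2.9556×10⁶ = 27.3059 kg
In slug: 27.3059 / 14.5939 = 1.87105 slug

1.871 slug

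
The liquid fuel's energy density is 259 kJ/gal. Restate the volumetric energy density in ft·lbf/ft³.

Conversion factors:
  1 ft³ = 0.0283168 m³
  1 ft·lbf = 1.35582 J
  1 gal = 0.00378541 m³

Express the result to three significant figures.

259 kJ/gal × 1000 J/kJ ÷ 0.00378541 m³/gal = 6.84206×10⁷ J/m³
6.84206×10⁷ J/m³ ÷ 1.35582 J/ft·lbf × 0.0283168 m³/ft³ = 1.42899×10⁶ ft·lbf/ft³

1.43×10⁶ ft·lbf/ft³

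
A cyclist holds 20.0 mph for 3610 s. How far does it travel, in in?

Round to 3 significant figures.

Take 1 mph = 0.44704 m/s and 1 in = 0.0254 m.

1.27×10⁶ in

20.0 mph × 0.44704 = 8.9408 m/s
d = v × t = 8.9408 m/s × 3610 s = 32276.3 m
32276.3 m ÷ (0.0254 m/in) = 1.27072×10⁶ in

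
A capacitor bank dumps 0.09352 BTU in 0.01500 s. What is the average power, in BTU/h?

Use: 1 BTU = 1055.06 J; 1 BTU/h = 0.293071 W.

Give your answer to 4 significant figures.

0.09352 BTU × 1055.06 = 98.6692 J
P = E / t = 98.6692 J / 0.015 s = 6577.95 W
6577.95 W ÷ (0.293071 W/BTU/h) = 22444.9 BTU/h

2.244×10⁴ BTU/h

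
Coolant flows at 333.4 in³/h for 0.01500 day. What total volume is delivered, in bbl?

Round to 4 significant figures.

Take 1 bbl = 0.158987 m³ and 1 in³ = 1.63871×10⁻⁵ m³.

333.4 in³/h → 1.51763×10⁻⁶ m³/s
0.01500 day → 1296 s
V = Q × t = 1.51763×10⁻⁶ × 1296 = 0.00196685 m³
In bbl: 0.00196685 / 0.158987 = 0.0123711 bbl

0.01237 bbl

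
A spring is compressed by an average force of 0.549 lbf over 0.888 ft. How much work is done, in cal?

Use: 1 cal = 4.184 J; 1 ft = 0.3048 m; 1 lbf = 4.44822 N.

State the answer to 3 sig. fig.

0.549 lbf × 4.44822 → 2.44207 N
0.888 ft × 0.3048 → 0.270662 m
W = F × d = 2.44207 N × 0.270662 m = 0.660976 J
0.660976 J ÷ (4.184 J/cal) = 0.157977 cal

0.158 cal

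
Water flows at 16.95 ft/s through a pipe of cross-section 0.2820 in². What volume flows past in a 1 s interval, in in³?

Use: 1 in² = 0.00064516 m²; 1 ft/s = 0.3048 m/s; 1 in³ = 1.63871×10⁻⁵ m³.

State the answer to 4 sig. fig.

16.95 ft/s × 0.3048 = 5.16636 m/s
0.2820 in² × 0.00064516 = 1.81935×10⁻⁴ m²
V = v × A × t = 5.16636 m/s × 1.81935×10⁻⁴ m² × 1 s = 9.39942×10⁻⁴ m³
9.39942×10⁻⁴ m³ ÷ (1.63871×10⁻⁵ m³/in³) = 57.3587 in³

57.36 in³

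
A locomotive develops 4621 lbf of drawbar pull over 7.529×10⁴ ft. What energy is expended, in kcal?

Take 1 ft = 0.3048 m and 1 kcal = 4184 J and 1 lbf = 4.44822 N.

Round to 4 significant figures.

4621 lbf × 4.44822 = 20555.2 N
7.529×10⁴ ft × 0.3048 = 22948.4 m
W = F × d = 20555.2 N × 22948.4 m = 4.71709×10⁸ J
4.71709×10⁸ J ÷ (4184 J/kcal) = 112741 kcal

1.127×10⁵ kcal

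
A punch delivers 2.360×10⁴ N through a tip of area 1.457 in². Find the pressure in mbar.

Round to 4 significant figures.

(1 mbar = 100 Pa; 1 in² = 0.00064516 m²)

1.457 in² × 0.00064516 → 9.39998×10⁻⁴ m²
P = F / A = 23600 N / 9.39998×10⁻⁴ m² = 2.51064×10⁷ Pa
2.51064×10⁷ Pa ÷ (100 Pa/mbar) = 251064 mbar

2.511×10⁵ mbar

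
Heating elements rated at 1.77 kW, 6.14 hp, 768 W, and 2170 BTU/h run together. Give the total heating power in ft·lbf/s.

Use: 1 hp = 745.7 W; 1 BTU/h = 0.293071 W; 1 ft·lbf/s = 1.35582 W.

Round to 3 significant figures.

5720 ft·lbf/s

1.77 kW × 1000 = 1770 W
6.14 hp × 745.7 = 4578.6 W
768 W (already W)
2170 BTU/h × 0.293071 = 635.964 W
Combined: 1770 + 4578.6 + 768 + 635.964 = 7752.56 W
In ft·lbf/s: 7752.56 / 1.35582 = 5717.99 ft·lbf/s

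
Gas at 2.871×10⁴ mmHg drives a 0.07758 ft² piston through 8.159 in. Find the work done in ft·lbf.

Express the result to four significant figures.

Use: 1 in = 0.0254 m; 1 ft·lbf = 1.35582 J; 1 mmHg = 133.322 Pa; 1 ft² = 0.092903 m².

2.871×10⁴ mmHg → 3.82767×10⁶ Pa
0.07758 ft² → 0.00720741 m²
F = P × A = 3.82767×10⁶ × 0.00720741 = 27587.6 N
8.159 in → 0.207239 m
W = F × d = 27587.6 × 0.207239 = 5717.23 J
In ft·lbf: 5717.23 / 1.35582 = 4216.81 ft·lbf

4217 ft·lbf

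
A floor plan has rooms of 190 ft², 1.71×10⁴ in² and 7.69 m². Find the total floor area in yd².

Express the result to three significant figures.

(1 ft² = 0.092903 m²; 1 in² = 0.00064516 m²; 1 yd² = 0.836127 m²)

43.5 yd²

190 ft² × 0.092903 = 17.6516 m²
1.71×10⁴ in² × 0.00064516 = 11.0322 m²
7.69 m² (already m²)
Sum: 17.6516 + 11.0322 + 7.69 = 36.3738 m²
In yd²: 36.3738 / 0.836127 = 43.5027 yd²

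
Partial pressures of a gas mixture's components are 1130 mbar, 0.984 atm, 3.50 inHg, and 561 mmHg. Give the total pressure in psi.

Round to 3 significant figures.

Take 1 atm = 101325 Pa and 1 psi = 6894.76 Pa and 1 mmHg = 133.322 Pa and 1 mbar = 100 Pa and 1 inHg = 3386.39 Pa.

1130 mbar × 100 → 113000 Pa
0.984 atm × 101325 → 99703.8 Pa
3.50 inHg × 3386.39 → 11852.4 Pa
561 mmHg × 133.322 → 74793.6 Pa
Total: 113000 + 99703.8 + 11852.4 + 74793.6 = 299350 Pa
In psi: 299350 / 6894.76 = 43.417 psi

43.4 psi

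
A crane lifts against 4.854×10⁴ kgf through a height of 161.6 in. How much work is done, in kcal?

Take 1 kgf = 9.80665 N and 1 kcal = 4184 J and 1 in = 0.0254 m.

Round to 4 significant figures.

4.854×10⁴ kgf × 9.80665 = 476015 N
161.6 in × 0.0254 = 4.10464 m
W = F × d = 476015 N × 4.10464 m = 1.95387×10⁶ J
1.95387×10⁶ J ÷ (4184 J/kcal) = 466.986 kcal

467.0 kcal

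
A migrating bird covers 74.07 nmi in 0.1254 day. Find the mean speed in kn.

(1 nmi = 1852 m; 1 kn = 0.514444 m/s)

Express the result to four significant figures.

74.07 nmi × 1852 = 137178 m
0.1254 day × 86400 = 10834.6 s
v = d / t = 137178 m / 10834.6 s = 12.6611 m/s
12.6611 m/s ÷ (0.514444 m/s/kn) = 24.6112 kn

24.61 kn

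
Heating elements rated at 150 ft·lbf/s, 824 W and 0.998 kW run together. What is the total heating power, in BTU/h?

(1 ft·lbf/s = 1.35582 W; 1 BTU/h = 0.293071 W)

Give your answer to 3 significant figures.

150 ft·lbf/s × 1.35582 → 203.373 W
824 W (already W)
0.998 kW × 1000 → 998 W
Sum: 203.373 + 824 + 998 = 2025.37 W
In BTU/h: 2025.37 / 0.293071 = 6910.85 BTU/h

6910 BTU/h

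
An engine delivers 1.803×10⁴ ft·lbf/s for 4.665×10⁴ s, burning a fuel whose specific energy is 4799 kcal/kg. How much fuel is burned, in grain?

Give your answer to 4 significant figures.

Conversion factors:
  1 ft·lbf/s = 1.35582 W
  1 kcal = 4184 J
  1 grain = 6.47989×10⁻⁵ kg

1.803×10⁴ ft·lbf/s → 24445.4 W
E = P × t = 24445.4 × 46650 = 1.14038×10⁹ J
4799 kcal/kg → 2.0079×10⁷ J/kg
m = E / e_s = 1.14038×10⁹ / 2.0079×10⁷ = 56.7947 kg
In grain: 56.7947 / 6.47989×10⁻⁵ = 876476 grain

8.765×10⁵ grain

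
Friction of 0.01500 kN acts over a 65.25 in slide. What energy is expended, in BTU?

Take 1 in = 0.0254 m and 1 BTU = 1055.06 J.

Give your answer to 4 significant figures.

0.01500 kN × 1000 = 15 N
65.25 in × 0.0254 = 1.65735 m
W = F × d = 15 N × 1.65735 m = 24.8602 J
24.8602 J ÷ (1055.06 J/BTU) = 0.0235628 BTU

0.02356 BTU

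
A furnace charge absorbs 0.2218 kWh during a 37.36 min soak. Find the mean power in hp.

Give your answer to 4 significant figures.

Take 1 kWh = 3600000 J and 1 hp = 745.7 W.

0.4777 hp

0.2218 kWh × 3600000 = 798480 J
37.36 min × 60 = 2241.6 s
P = E / t = 798480 J / 2241.6 s = 356.21 W
356.21 W ÷ (745.7 W/hp) = 0.477685 hp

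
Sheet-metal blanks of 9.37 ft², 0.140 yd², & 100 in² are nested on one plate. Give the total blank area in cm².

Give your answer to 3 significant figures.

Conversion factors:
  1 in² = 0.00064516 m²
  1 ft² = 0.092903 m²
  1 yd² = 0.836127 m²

1.05×10⁴ cm²

9.37 ft² × 0.092903 → 0.870501 m²
0.140 yd² × 0.836127 → 0.117058 m²
100 in² × 0.00064516 → 0.064516 m²
Combined: 0.870501 + 0.117058 + 0.064516 = 1.05207 m²
In cm²: 1.05207 / 0.0001 = 10520.7 cm²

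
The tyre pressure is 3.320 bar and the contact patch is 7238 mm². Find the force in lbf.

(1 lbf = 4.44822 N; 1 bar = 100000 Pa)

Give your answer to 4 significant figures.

3.320 bar × 100000 = 332000 Pa
7238 mm² × 10⁻⁶ = 0.007238 m²
F = P × A = 332000 Pa × 0.007238 m² = 2403.02 N
2403.02 N ÷ (4.44822 N/lbf) = 540.221 lbf

540.2 lbf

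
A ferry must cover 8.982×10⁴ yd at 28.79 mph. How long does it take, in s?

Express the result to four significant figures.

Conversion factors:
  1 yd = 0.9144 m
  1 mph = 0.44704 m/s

6381 s

8.982×10⁴ yd × 0.9144 = 82131.4 m
28.79 mph × 0.44704 = 12.8703 m/s
t = d / v = 82131.4 m / 12.8703 m/s = 6381.47 s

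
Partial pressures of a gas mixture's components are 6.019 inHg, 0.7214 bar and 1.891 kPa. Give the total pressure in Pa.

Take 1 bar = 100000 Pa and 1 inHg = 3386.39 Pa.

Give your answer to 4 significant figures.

6.019 inHg × 3386.39 = 20382.7 Pa
0.7214 bar × 100000 = 72140 Pa
1.891 kPa × 1000 = 1891 Pa
Total: 20382.7 + 72140 + 1891 = 94413.7 Pa

9.441×10⁴ Pa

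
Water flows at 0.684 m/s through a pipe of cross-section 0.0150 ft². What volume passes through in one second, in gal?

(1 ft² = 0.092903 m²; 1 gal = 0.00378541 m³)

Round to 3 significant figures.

0.252 gal

0.0150 ft² × 0.092903 = 0.00139354 m²
V = v × A × t = 0.684 m/s × 0.00139354 m² × 1 s = 9.53181×10⁻⁴ m³
9.53181×10⁻⁴ m³ ÷ (0.00378541 m³/gal) = 0.251804 gal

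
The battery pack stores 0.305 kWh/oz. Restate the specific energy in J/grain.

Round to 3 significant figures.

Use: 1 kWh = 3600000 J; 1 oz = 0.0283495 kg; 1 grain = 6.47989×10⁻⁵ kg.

0.305 kWh/oz × 3600000 J/kWh ÷ 0.0283495 kg/oz = 3.87308×10⁷ J/kg
3.87308×10⁷ J/kg × 6.47989×10⁻⁵ kg/grain = 2509.71 J/grain

2510 J/grain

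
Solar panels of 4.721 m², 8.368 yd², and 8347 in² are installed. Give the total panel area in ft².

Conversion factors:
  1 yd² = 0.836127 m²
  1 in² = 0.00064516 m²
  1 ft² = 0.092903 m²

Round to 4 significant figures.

4.721 m² (already m²)
8.368 yd² × 0.836127 = 6.99671 m²
8347 in² × 0.00064516 = 5.38515 m²
Combined: 4.721 + 6.99671 + 5.38515 = 17.1029 m²
In ft²: 17.1029 / 0.092903 = 184.094 ft²

184.1 ft²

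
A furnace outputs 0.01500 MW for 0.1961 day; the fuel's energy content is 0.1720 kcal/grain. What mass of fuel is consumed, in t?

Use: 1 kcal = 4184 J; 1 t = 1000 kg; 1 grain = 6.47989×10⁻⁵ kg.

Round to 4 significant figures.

0.02288 t

0.01500 MW → 15000 W
0.1961 day → 16943 s
E = P × t = 15000 × 16943 = 2.54145×10⁸ J
0.1720 kcal/grain → 1.11059×10⁷ J/kg
m = E / e_s = 2.54145×10⁸ / 1.11059×10⁷ = 22.8838 kg
In t: 22.8838 / 1000 = 0.0228838 t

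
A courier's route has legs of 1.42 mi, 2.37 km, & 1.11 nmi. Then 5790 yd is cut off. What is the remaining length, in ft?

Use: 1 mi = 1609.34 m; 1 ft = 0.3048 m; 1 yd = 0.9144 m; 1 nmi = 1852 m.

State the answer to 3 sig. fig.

4650 ft

1.42 mi × 1609.34 = 2285.26 m
2.37 km × 1000 = 2370 m
1.11 nmi × 1852 = 2055.72 m
5790 yd × 0.9144 = 5294.38 m
Net: 2285.26 + 2370 + 2055.72 − 5294.38 = 1416.6 m
In ft: 1416.6 / 0.3048 = 4647.64 ft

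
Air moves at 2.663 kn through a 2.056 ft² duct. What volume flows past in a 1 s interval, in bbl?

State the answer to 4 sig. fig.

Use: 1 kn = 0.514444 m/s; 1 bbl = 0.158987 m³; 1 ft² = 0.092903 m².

1.646 bbl

2.663 kn × 0.514444 → 1.36996 m/s
2.056 ft² × 0.092903 → 0.191009 m²
V = v × A × t = 1.36996 m/s × 0.191009 m² × 1 s = 0.261675 m³
0.261675 m³ ÷ (0.158987 m³/bbl) = 1.64589 bbl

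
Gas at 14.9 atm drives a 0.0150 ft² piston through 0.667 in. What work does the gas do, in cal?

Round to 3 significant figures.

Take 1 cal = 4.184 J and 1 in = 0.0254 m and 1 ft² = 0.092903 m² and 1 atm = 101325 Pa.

14.9 atm → 1.50974×10⁶ Pa
0.0150 ft² → 0.00139354 m²
F = P × A = 1.50974×10⁶ × 0.00139354 = 2103.88 N
0.667 in → 0.0169418 m
W = F × d = 2103.88 × 0.0169418 = 35.6435 J
In cal: 35.6435 / 4.184 = 8.519 cal

8.52 cal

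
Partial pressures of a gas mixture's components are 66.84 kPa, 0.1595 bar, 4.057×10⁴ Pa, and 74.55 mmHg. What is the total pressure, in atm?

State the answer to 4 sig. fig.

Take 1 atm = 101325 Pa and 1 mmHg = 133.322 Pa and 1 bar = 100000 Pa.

1.316 atm

66.84 kPa × 1000 = 66840 Pa
0.1595 bar × 100000 = 15950 Pa
4.057×10⁴ Pa (already Pa)
74.55 mmHg × 133.322 = 9939.16 Pa
Sum: 66840 + 15950 + 40570 + 9939.16 = 133299 Pa
In atm: 133299 / 101325 = 1.31556 atm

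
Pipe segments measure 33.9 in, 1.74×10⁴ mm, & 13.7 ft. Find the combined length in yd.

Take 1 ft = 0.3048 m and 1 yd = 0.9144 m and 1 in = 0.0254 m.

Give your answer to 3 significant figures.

33.9 in × 0.0254 = 0.86106 m
1.74×10⁴ mm × 0.001 = 17.4 m
13.7 ft × 0.3048 = 4.17576 m
Combined: 0.86106 + 17.4 + 4.17576 = 22.4368 m
In yd: 22.4368 / 0.9144 = 24.5372 yd

24.5 yd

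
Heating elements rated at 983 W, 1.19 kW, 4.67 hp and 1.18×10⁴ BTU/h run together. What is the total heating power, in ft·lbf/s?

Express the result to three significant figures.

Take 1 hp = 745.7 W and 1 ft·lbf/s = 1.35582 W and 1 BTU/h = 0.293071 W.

983 W (already W)
1.19 kW × 1000 = 1190 W
4.67 hp × 745.7 = 3482.42 W
1.18×10⁴ BTU/h × 0.293071 = 3458.24 W
Combined: 983 + 1190 + 3482.42 + 3458.24 = 9113.66 W
In ft·lbf/s: 9113.66 / 1.35582 = 6721.88 ft·lbf/s

6720 ft·lbf/s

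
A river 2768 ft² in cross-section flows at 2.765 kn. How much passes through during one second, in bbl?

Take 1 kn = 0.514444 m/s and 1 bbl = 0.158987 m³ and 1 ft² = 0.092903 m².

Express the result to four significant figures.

2.765 kn × 0.514444 = 1.42244 m/s
2768 ft² × 0.092903 = 257.156 m²
V = v × A × t = 1.42244 m/s × 257.156 m² × 1 s = 365.789 m³
365.789 m³ ÷ (0.158987 m³/bbl) = 2300.75 bbl

2301 bbl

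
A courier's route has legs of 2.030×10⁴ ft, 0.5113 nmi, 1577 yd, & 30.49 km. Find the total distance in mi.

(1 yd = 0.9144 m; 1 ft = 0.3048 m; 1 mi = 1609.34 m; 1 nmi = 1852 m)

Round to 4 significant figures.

2.030×10⁴ ft × 0.3048 = 6187.44 m
0.5113 nmi × 1852 = 946.928 m
1577 yd × 0.9144 = 1442.01 m
30.49 km × 1000 = 30490 m
Combined: 6187.44 + 946.928 + 1442.01 + 30490 = 39066.4 m
In mi: 39066.4 / 1609.34 = 24.2748 mi

24.27 mi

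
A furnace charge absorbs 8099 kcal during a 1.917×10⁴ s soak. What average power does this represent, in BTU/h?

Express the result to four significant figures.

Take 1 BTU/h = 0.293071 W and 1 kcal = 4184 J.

8099 kcal × 4184 → 3.38862×10⁷ J
P = E / t = 3.38862×10⁷ J / 19170 s = 1767.67 W
1767.67 W ÷ (0.293071 W/BTU/h) = 6031.54 BTU/h

6032 BTU/h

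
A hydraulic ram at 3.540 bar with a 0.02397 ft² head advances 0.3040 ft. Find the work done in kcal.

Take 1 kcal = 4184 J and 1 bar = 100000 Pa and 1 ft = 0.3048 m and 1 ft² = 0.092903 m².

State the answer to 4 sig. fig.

3.540 bar → 354000 Pa
0.02397 ft² → 0.00222688 m²
F = P × A = 354000 × 0.00222688 = 788.316 N
0.3040 ft → 0.0926592 m
W = F × d = 788.316 × 0.0926592 = 73.0447 J
In kcal: 73.0447 / 4184 = 0.0174581 kcal

0.01746 kcal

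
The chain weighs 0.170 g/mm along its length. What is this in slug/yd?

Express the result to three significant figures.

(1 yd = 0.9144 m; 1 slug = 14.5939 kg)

0.170 g/mm × 0.001 kg/g ÷ 0.001 m/mm = 0.17 kg/m
0.17 kg/m ÷ 14.5939 kg/slug × 0.9144 m/yd = 0.0106516 slug/yd

0.0107 slug/yd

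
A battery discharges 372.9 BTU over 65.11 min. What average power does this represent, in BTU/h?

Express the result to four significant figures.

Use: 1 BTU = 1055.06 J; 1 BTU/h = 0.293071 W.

372.9 BTU × 1055.06 = 393432 J
65.11 min × 60 = 3906.6 s
P = E / t = 393432 J / 3906.6 s = 100.71 W
100.71 W ÷ (0.293071 W/BTU/h) = 343.637 BTU/h

343.6 BTU/h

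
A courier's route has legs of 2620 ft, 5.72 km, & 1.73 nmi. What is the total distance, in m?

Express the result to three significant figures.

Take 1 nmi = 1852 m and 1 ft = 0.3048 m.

2620 ft × 0.3048 → 798.576 m
5.72 km × 1000 → 5720 m
1.73 nmi × 1852 → 3203.96 m
Sum: 798.576 + 5720 + 3203.96 = 9722.54 m

9720 m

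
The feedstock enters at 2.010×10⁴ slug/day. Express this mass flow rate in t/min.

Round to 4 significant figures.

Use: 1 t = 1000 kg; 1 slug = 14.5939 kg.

2.010×10⁴ slug/day × 14.5939 kg/slug ÷ 86400 s/day = 3.39511 kg/s
3.39511 kg/s ÷ 1000 kg/t × 60 s/min = 0.203707 t/min

0.2037 t/min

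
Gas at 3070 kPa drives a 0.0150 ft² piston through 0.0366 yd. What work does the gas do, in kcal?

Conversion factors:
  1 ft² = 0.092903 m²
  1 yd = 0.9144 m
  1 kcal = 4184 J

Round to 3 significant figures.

3070 kPa → 3.07×10⁶ Pa
0.0150 ft² → 0.00139354 m²
F = P × A = 3.07×10⁶ × 0.00139354 = 4278.17 N
0.0366 yd → 0.033467 m
W = F × d = 4278.17 × 0.033467 = 143.178 J
In kcal: 143.178 / 4184 = 0.0342204 kcal

0.0342 kcal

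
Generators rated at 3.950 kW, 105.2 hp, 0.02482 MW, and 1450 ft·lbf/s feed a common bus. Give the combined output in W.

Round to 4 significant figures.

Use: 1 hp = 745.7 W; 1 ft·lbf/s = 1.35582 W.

3.950 kW × 1000 = 3950 W
105.2 hp × 745.7 = 78447.6 W
0.02482 MW × 1000000 = 24820 W
1450 ft·lbf/s × 1.35582 = 1965.94 W
Combined: 3950 + 78447.6 + 24820 + 1965.94 = 109184 W

1.092×10⁵ W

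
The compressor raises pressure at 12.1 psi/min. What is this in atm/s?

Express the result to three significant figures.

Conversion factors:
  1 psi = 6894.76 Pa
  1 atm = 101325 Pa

0.0137 atm/s

12.1 psi/min × 6894.76 Pa/psi ÷ 60 s/min = 1390.44 Pa/s
1390.44 Pa/s ÷ 101325 Pa/atm = 0.0137226 atm/s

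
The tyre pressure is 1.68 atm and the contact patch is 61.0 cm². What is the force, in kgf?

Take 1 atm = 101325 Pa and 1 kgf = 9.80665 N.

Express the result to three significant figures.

1.68 atm × 101325 = 170226 Pa
61.0 cm² × 0.0001 = 0.0061 m²
F = P × A = 170226 Pa × 0.0061 m² = 1038.38 N
1038.38 N ÷ (9.80665 N/kgf) = 105.885 kgf

106 kgf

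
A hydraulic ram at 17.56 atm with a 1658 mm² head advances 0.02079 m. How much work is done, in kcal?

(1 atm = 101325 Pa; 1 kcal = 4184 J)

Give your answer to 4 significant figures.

17.56 atm → 1.77927×10⁶ Pa
1658 mm² → 0.001658 m²
F = P × A = 1.77927×10⁶ × 0.001658 = 2950.03 N
W = F × d = 2950.03 × 0.02079 = 61.3311 J
In kcal: 61.3311 / 4184 = 0.0146585 kcal

0.01466 kcal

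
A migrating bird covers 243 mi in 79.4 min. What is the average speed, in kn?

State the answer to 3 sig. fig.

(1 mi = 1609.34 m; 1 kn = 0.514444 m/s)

160 kn

243 mi × 1609.34 = 391070 m
79.4 min × 60 = 4764 s
v = d / t = 391070 m / 4764 s = 82.0886 m/s
82.0886 m/s ÷ (0.514444 m/s/kn) = 159.568 kn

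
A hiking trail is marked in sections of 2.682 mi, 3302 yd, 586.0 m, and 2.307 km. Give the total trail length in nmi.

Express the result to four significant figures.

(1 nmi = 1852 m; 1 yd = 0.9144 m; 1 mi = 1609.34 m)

2.682 mi × 1609.34 = 4316.25 m
3302 yd × 0.9144 = 3019.35 m
586.0 m (already m)
2.307 km × 1000 = 2307 m
Combined: 4316.25 + 3019.35 + 586 + 2307 = 10228.6 m
In nmi: 10228.6 / 1852 = 5.523 nmi

5.523 nmi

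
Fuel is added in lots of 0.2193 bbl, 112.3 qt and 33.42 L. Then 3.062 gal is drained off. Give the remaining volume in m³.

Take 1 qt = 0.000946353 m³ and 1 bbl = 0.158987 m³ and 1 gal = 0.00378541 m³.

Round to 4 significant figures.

0.1630 m³

0.2193 bbl × 0.158987 → 0.0348658 m³
112.3 qt × 0.000946353 → 0.106275 m³
33.42 L × 0.001 → 0.03342 m³
3.062 gal × 0.00378541 → 0.0115909 m³
Sum: 0.0348658 + 0.106275 + 0.03342 − 0.0115909 = 0.16297 m³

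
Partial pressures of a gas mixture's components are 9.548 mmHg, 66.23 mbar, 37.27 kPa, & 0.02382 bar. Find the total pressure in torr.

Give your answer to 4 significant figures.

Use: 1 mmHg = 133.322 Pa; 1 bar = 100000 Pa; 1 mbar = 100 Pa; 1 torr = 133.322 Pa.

9.548 mmHg × 133.322 = 1272.96 Pa
66.23 mbar × 100 = 6623 Pa
37.27 kPa × 1000 = 37270 Pa
0.02382 bar × 100000 = 2382 Pa
Total: 1272.96 + 6623 + 37270 + 2382 = 47548 Pa
In torr: 47548 / 133.322 = 356.64 torr

356.6 torr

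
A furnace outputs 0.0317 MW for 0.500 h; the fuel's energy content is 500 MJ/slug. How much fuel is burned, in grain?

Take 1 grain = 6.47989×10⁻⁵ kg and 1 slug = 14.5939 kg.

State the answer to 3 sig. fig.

2.57×10⁴ grain

0.0317 MW → 31700 W
0.500 h → 1800 s
E = P × t = 31700 × 1800 = 5.706×10⁷ J
500 MJ/slug → 3.42609×10⁷ J/kg
m = E / e_s = 5.706×10⁷ / 3.42609×10⁷ = 1.66546 kg
In grain: 1.66546 / 6.47989×10⁻⁵ = 25702 grain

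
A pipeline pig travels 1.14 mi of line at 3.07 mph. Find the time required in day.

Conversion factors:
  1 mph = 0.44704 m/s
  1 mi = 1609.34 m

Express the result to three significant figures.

1.14 mi × 1609.34 → 1834.65 m
3.07 mph × 0.44704 → 1.37241 m/s
t = d / v = 1834.65 m / 1.37241 m/s = 1336.81 s
1336.81 s ÷ (86400 s/day) = 0.0154723 day

0.0155 day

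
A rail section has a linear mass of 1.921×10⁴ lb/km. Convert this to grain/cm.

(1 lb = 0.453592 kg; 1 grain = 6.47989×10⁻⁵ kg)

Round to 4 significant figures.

1345 grain/cm

1.921×10⁴ lb/km × 0.453592 kg/lb ÷ 1000 m/km = 8.7135 kg/m
8.7135 kg/m ÷ 6.47989×10⁻⁵ kg/grain × 0.01 m/cm = 1344.7 grain/cm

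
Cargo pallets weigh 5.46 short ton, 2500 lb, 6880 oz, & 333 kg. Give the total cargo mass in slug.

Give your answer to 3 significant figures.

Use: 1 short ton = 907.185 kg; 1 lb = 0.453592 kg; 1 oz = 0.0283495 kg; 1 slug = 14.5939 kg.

453 slug

5.46 short ton × 907.185 = 4953.23 kg
2500 lb × 0.453592 = 1133.98 kg
6880 oz × 0.0283495 = 195.045 kg
333 kg (already kg)
Total: 4953.23 + 1133.98 + 195.045 + 333 = 6615.25 kg
In slug: 6615.25 / 14.5939 = 453.289 slug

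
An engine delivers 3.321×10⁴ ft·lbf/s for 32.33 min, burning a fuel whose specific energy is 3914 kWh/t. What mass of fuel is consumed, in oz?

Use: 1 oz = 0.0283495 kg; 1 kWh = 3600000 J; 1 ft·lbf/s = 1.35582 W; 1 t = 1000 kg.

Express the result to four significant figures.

218.7 oz

3.321×10⁴ ft·lbf/s → 45026.8 W
32.33 min → 1939.8 s
E = P × t = 45026.8 × 1939.8 = 8.7343×10⁷ J
3914 kWh/t → 1.40904×10⁷ J/kg
m = E / e_s = 8.7343×10⁷ / 1.40904×10⁷ = 6.19876 kg
In oz: 6.19876 / 0.0283495 = 218.655 oz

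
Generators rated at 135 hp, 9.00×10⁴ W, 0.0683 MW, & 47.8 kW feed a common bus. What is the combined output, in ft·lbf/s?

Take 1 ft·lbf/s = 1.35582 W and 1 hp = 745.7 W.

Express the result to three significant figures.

135 hp × 745.7 = 100670 W
9.00×10⁴ W (already W)
0.0683 MW × 1000000 = 68300 W
47.8 kW × 1000 = 47800 W
Sum: 100670 + 90000 + 68300 + 47800 = 306770 W
In ft·lbf/s: 306770 / 1.35582 = 226262 ft·lbf/s

2.26×10⁵ ft·lbf/s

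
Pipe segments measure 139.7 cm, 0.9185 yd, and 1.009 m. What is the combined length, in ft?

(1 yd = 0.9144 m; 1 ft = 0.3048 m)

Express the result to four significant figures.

139.7 cm × 0.01 = 1.397 m
0.9185 yd × 0.9144 = 0.839876 m
1.009 m (already m)
Combined: 1.397 + 0.839876 + 1.009 = 3.24588 m
In ft: 3.24588 / 0.3048 = 10.6492 ft

10.65 ft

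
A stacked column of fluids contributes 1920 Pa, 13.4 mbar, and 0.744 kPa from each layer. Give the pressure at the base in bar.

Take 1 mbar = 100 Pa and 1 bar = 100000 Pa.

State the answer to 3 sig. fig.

0.0400 bar

1920 Pa (already Pa)
13.4 mbar × 100 → 1340 Pa
0.744 kPa × 1000 → 744 Pa
Combined: 1920 + 1340 + 744 = 4004 Pa
In bar: 4004 / 100000 = 0.04004 bar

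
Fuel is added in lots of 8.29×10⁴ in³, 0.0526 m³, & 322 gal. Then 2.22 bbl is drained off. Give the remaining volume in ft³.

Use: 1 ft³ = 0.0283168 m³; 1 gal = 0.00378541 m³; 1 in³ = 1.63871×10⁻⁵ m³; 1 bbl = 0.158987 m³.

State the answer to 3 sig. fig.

8.29×10⁴ in³ × 1.63871×10⁻⁵ → 1.35849 m³
0.0526 m³ (already m³)
322 gal × 0.00378541 → 1.2189 m³
2.22 bbl × 0.158987 → 0.352951 m³
Net: 1.35849 + 0.0526 + 1.2189 − 0.352951 = 2.27704 m³
In ft³: 2.27704 / 0.0283168 = 80.413 ft³

80.4 ft³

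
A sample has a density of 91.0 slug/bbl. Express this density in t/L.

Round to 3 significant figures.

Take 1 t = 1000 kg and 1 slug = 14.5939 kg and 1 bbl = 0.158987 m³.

91.0 slug/bbl × 14.5939 kg/slug ÷ 0.158987 m³/bbl = 8353.17 kg/m³
8353.17 kg/m³ ÷ 1000 kg/t × 0.001 m³/L = 0.00835317 t/L

0.00835 t/L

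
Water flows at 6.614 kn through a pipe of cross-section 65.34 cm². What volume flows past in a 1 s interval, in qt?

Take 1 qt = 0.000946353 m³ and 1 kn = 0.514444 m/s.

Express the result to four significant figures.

23.49 qt

6.614 kn × 0.514444 = 3.40253 m/s
65.34 cm² × 0.0001 = 0.006534 m²
V = v × A × t = 3.40253 m/s × 0.006534 m² × 1 s = 0.0222321 m³
0.0222321 m³ ÷ (0.000946353 m³/qt) = 23.4924 qt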